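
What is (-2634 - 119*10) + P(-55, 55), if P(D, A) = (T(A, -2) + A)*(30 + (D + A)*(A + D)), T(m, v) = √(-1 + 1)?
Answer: -2174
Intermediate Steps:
T(m, v) = 0 (T(m, v) = √0 = 0)
P(D, A) = A*(30 + (A + D)²) (P(D, A) = (0 + A)*(30 + (D + A)*(A + D)) = A*(30 + (A + D)*(A + D)) = A*(30 + (A + D)²))
(-2634 - 119*10) + P(-55, 55) = (-2634 - 119*10) + 55*(30 + (55 - 55)²) = (-2634 - 1190) + 55*(30 + 0²) = -3824 + 55*(30 + 0) = -3824 + 55*30 = -3824 + 1650 = -2174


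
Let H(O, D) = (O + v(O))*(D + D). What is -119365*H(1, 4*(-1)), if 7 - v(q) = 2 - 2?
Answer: 7639360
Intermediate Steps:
v(q) = 7 (v(q) = 7 - (2 - 2) = 7 - 1*0 = 7 + 0 = 7)
H(O, D) = 2*D*(7 + O) (H(O, D) = (O + 7)*(D + D) = (7 + O)*(2*D) = 2*D*(7 + O))
-119365*H(1, 4*(-1)) = -238730*4*(-1)*(7 + 1) = -238730*(-4)*8 = -119365*(-64) = 7639360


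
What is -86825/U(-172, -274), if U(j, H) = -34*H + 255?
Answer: -86825/9571 ≈ -9.0717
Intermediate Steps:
U(j, H) = 255 - 34*H
-86825/U(-172, -274) = -86825/(255 - 34*(-274)) = -86825/(255 + 9316) = -86825/9571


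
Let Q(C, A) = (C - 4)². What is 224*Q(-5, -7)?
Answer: 18144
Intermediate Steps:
Q(C, A) = (-4 + C)²
224*Q(-5, -7) = 224*(-4 - 5)² = 224*(-9)² = 224*81 = 18144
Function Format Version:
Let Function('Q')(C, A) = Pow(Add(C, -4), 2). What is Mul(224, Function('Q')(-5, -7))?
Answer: 18144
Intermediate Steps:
Function('Q')(C, A) = Pow(Add(-4, C), 2)
Mul(224, Function('Q')(-5, -7)) = Mul(224, Pow(Add(-4, -5), 2)) = Mul(224, Pow(-9, 2)) = Mul(224, 81) = 18144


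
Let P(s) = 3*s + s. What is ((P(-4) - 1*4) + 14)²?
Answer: 36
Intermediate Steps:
P(s) = 4*s
((P(-4) - 1*4) + 14)² = ((4*(-4) - 1*4) + 14)² = ((-16 - 4) + 14)² = (-20 + 14)² = (-6)² = 36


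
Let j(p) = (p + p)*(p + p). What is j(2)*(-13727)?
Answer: -219632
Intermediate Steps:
j(p) = 4*p² (j(p) = (2*p)*(2*p) = 4*p²)
j(2)*(-13727) = (4*2²)*(-13727) = (4*4)*(-13727) = 16*(-13727) = -219632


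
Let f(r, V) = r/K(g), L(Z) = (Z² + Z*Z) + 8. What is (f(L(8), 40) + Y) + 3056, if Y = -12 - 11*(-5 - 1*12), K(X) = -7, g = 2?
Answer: 22481/7 ≈ 3211.6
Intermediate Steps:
L(Z) = 8 + 2*Z² (L(Z) = (Z² + Z²) + 8 = 2*Z² + 8 = 8 + 2*Z²)
f(r, V) = -r/7 (f(r, V) = r/(-7) = r*(-⅐) = -r/7)
Y = 175 (Y = -12 - 11*(-5 - 12) = -12 - 11*(-17) = -12 + 187 = 175)
(f(L(8), 40) + Y) + 3056 = (-(8 + 2*8²)/7 + 175) + 3056 = (-(8 + 2*64)/7 + 175) + 3056 = (-(8 + 128)/7 + 175) + 3056 = (-⅐*136 + 175) + 3056 = (-136/7 + 175) + 3056 = 1089/7 + 3056 = 22481/7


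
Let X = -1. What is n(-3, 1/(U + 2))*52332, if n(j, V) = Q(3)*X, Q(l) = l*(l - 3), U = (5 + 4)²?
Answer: 0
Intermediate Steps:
U = 81 (U = 9² = 81)
Q(l) = l*(-3 + l)
n(j, V) = 0 (n(j, V) = (3*(-3 + 3))*(-1) = (3*0)*(-1) = 0*(-1) = 0)
n(-3, 1/(U + 2))*52332 = 0*52332 = 0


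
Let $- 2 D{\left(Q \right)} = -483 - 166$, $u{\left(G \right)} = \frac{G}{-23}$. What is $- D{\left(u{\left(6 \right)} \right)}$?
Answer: $- \frac{649}{2} \approx -324.5$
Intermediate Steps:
$u{\left(G \right)} = - \frac{G}{23}$ ($u{\left(G \right)} = G \left(- \frac{1}{23}\right) = - \frac{G}{23}$)
$D{\left(Q \right)} = \frac{649}{2}$ ($D{\left(Q \right)} = - \frac{-483 - 166}{2} = \left(- \frac{1}{2}\right) \left(-649\right) = \frac{649}{2}$)
$- D{\left(u{\left(6 \right)} \right)} = \left(-1\right) \frac{649}{2} = - \frac{649}{2}$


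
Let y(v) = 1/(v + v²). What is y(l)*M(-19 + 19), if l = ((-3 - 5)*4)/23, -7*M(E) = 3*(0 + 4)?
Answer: -529/168 ≈ -3.1488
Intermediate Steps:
M(E) = -12/7 (M(E) = -3*(0 + 4)/7 = -3*4/7 = -⅐*12 = -12/7)
l = -32/23 (l = -8*4*(1/23) = -32*1/23 = -32/23 ≈ -1.3913)
y(l)*M(-19 + 19) = (1/((-32/23)*(1 - 32/23)))*(-12/7) = -23/(32*(-9/23))*(-12/7) = -23/32*(-23/9)*(-12/7) = (529/288)*(-12/7) = -529/168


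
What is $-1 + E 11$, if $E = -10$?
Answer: $-111$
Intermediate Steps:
$-1 + E 11 = -1 - 110 = -111$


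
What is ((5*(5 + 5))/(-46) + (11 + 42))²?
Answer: 1425636/529 ≈ 2695.0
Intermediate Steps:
((5*(5 + 5))/(-46) + (11 + 42))² = ((5*10)*(-1/46) + 53)² = (50*(-1/46) + 53)² = (-25/23 + 53)² = (1194/23)² = 1425636/529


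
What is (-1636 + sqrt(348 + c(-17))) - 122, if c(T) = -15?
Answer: -1758 + 3*sqrt(37) ≈ -1739.8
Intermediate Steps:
(-1636 + sqrt(348 + c(-17))) - 122 = (-1636 + sqrt(348 - 15)) - 122 = (-1636 + sqrt(333)) - 122 = (-1636 + 3*sqrt(37)) - 122 = -1758 + 3*sqrt(37)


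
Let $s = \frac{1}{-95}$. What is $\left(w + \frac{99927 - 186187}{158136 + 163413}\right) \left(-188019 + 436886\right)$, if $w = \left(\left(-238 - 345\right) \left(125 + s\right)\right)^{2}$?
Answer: $\frac{3834826099947568277264512}{2901979725} \approx 1.3215 \cdot 10^{15}$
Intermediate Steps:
$s = - \frac{1}{95} \approx -0.010526$
$w = \frac{47921587741764}{9025}$ ($w = \left(\left(-238 - 345\right) \left(125 - \frac{1}{95}\right)\right)^{2} = \left(\left(-583\right) \frac{11874}{95}\right)^{2} = \left(- \frac{6922542}{95}\right)^{2} = \frac{47921587741764}{9025} \approx 5.3099 \cdot 10^{9}$)
$\left(w + \frac{99927 - 186187}{158136 + 163413}\right) \left(-188019 + 436886\right) = \left(\frac{47921587741764}{9025} + \frac{99927 - 186187}{158136 + 163413}\right) \left(-188019 + 436886\right) = \left(\frac{47921587741764}{9025} - \frac{86260}{321549}\right) 248867 = \frac{15409138615997975936}{2901979725} \cdot 248867 = \frac{3834826099947568277264512}{2901979725}$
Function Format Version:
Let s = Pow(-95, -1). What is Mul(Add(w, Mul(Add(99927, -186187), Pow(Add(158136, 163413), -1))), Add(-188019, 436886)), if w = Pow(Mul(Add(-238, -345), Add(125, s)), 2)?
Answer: Rational(3834826099947568277264512, 2901979725) ≈ 1.3215e+15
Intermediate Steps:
s = Rational(-1, 95) ≈ -0.010526
w = Rational(47921587741764, 9025) (w = Pow(Mul(Add(-238, -345), Add(125, Rational(-1, 95))), 2) = Pow(Mul(-583, Rational(11874, 95)), 2) = Pow(Rational(-6922542, 95), 2) = Rational(47921587741764, 9025) ≈ 5.3099e+9)
Mul(Add(w, Mul(Add(99927, -186187), Pow(Add(158136, 163413), -1))), Add(-188019, 436886)) = Mul(Add(Rational(47921587741764, 9025), Mul(Add(99927, -186187), Pow(Add(158136, 163413), -1))), Add(-188019, 436886)) = Mul(Add(Rational(47921587741764, 9025), Mul(-86260, Pow(321549, -1))), 248867) = Mul(Add(Rational(47921587741764, 9025), Mul(-86260, Rational(1, 321549))), 248867) = Mul(Add(Rational(47921587741764, 9025), Rational(-86260, 321549)), 248867) = Mul(Rational(15409138615997975936, 2901979725), 248867) = Rational(3834826099947568277264512, 2901979725)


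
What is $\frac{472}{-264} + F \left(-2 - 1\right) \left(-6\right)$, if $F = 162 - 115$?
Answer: $\frac{27859}{33} \approx 844.21$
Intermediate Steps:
$F = 47$ ($F = 162 - 115 = 47$)
$\frac{472}{-264} + F \left(-2 - 1\right) \left(-6\right) = \frac{472}{-264} + 47 \left(-2 - 1\right) \left(-6\right) = 472 \left(- \frac{1}{264}\right) + 47 \left(\left(-3\right) \left(-6\right)\right) = - \frac{59}{33} + 47 \cdot 18 = - \frac{59}{33} + 846 = \frac{27859}{33}$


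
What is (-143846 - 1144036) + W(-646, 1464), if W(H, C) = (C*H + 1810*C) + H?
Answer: 415568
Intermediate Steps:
W(H, C) = H + 1810*C + C*H (W(H, C) = (1810*C + C*H) + H = H + 1810*C + C*H)
(-143846 - 1144036) + W(-646, 1464) = (-143846 - 1144036) + (-646 + 1810*1464 + 1464*(-646)) = -1287882 + (-646 + 2649840 - 945744) = -1287882 + 1703450 = 415568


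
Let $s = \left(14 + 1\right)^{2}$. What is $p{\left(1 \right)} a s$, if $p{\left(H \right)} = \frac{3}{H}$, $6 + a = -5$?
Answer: $-7425$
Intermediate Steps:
$a = -11$ ($a = -6 - 5 = -11$)
$s = 225$ ($s = 15^{2} = 225$)
$p{\left(1 \right)} a s = \frac{3}{1} \left(-11\right) 225 = 3 \cdot 1 \left(-11\right) 225 = 3 \left(-11\right) 225 = \left(-33\right) 225 = -7425$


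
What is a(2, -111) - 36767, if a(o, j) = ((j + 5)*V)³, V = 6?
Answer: -257296223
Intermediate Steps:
a(o, j) = (30 + 6*j)³ (a(o, j) = ((j + 5)*6)³ = ((5 + j)*6)³ = (30 + 6*j)³)
a(2, -111) - 36767 = 216*(5 - 111)³ - 36767 = 216*(-106)³ - 36767 = 216*(-1191016) - 36767 = -257259456 - 36767 = -257296223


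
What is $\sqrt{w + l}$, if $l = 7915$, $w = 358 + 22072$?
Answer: $17 \sqrt{105} \approx 174.2$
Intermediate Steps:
$w = 22430$
$\sqrt{w + l} = \sqrt{22430 + 7915} = \sqrt{30345} = 17 \sqrt{105}$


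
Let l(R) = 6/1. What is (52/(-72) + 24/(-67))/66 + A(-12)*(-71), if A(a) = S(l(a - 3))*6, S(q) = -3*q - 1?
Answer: 644248721/79596 ≈ 8094.0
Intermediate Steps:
l(R) = 6 (l(R) = 6*1 = 6)
S(q) = -1 - 3*q
A(a) = -114 (A(a) = (-1 - 3*6)*6 = (-1 - 18)*6 = -19*6 = -114)
(52/(-72) + 24/(-67))/66 + A(-12)*(-71) = (52/(-72) + 24/(-67))/66 - 114*(-71) = (52*(-1/72) + 24*(-1/67))*(1/66) + 8094 = (-13/18 - 24/67)*(1/66) + 8094 = -1303/1206*1/66 + 8094 = -1303/79596 + 8094 = 644248721/79596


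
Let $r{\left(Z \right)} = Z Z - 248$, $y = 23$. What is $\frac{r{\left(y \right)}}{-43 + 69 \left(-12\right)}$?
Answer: $- \frac{281}{871} \approx -0.32262$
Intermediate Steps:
$r{\left(Z \right)} = -248 + Z^{2}$ ($r{\left(Z \right)} = Z^{2} - 248 = -248 + Z^{2}$)
$\frac{r{\left(y \right)}}{-43 + 69 \left(-12\right)} = \frac{-248 + 23^{2}}{-43 + 69 \left(-12\right)} = \frac{-248 + 529}{-43 - 828} = \frac{281}{-871} = 281 \left(- \frac{1}{871}\right) = - \frac{281}{871}$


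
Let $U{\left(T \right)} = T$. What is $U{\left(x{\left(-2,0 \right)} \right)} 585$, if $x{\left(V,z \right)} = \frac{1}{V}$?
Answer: $- \frac{585}{2} \approx -292.5$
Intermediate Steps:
$U{\left(x{\left(-2,0 \right)} \right)} 585 = \frac{1}{-2} \cdot 585 = \left(- \frac{1}{2}\right) 585 = - \frac{585}{2}$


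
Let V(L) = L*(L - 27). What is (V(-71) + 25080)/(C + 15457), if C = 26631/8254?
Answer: 264441652/127608709 ≈ 2.0723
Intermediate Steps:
C = 26631/8254 (C = 26631*(1/8254) = 26631/8254 ≈ 3.2264)
V(L) = L*(-27 + L)
(V(-71) + 25080)/(C + 15457) = (-71*(-27 - 71) + 25080)/(26631/8254 + 15457) = (-71*(-98) + 25080)/(127608709/8254) = (6958 + 25080)*(8254/127608709) = 32038*(8254/127608709) = 264441652/127608709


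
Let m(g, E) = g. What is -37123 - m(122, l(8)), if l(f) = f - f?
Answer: -37245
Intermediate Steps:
l(f) = 0
-37123 - m(122, l(8)) = -37123 - 1*122 = -37123 - 122 = -37245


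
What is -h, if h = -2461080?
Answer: 2461080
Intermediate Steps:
-h = -1*(-2461080) = 2461080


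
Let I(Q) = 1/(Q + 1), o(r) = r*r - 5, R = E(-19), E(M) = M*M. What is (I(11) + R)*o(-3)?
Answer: 4333/3 ≈ 1444.3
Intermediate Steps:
E(M) = M**2
R = 361 (R = (-19)**2 = 361)
o(r) = -5 + r**2 (o(r) = r**2 - 5 = -5 + r**2)
I(Q) = 1/(1 + Q)
(I(11) + R)*o(-3) = (1/(1 + 11) + 361)*(-5 + (-3)**2) = (1/12 + 361)*(-5 + 9) = (1/12 + 361)*4 = (4333/12)*4 = 4333/3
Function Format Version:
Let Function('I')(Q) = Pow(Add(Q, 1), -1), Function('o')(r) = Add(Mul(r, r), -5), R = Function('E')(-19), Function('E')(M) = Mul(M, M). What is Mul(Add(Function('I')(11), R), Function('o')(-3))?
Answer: Rational(4333, 3) ≈ 1444.3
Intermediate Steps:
Function('E')(M) = Pow(M, 2)
R = 361 (R = Pow(-19, 2) = 361)
Function('o')(r) = Add(-5, Pow(r, 2)) (Function('o')(r) = Add(Pow(r, 2), -5) = Add(-5, Pow(r, 2)))
Function('I')(Q) = Pow(Add(1, Q), -1)
Mul(Add(Function('I')(11), R), Function('o')(-3)) = Mul(Add(Pow(Add(1, 11), -1), 361), Add(-5, Pow(-3, 2))) = Mul(Add(Pow(12, -1), 361), Add(-5, 9)) = Mul(Add(Rational(1, 12), 361), 4) = Mul(Rational(4333, 12), 4) = Rational(4333, 3)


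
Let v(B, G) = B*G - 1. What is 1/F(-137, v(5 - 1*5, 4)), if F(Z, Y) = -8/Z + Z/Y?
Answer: 137/18777 ≈ 0.0072962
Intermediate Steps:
v(B, G) = -1 + B*G
1/F(-137, v(5 - 1*5, 4)) = 1/(-8/(-137) - 137/(-1 + (5 - 1*5)*4)) = 1/(-8*(-1/137) - 137/(-1 + (5 - 5)*4)) = 1/(8/137 - 137/(-1 + 0*4)) = 1/(8/137 - 137/(-1 + 0)) = 1/(8/137 - 137/(-1)) = 1/(8/137 - 137*(-1)) = 1/(8/137 + 137) = 1/(18777/137) = 137/18777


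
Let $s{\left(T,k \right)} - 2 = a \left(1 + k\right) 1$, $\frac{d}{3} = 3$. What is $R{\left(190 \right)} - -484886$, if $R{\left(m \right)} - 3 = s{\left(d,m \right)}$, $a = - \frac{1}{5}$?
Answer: $\frac{2424264}{5} \approx 4.8485 \cdot 10^{5}$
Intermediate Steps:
$d = 9$ ($d = 3 \cdot 3 = 9$)
$a = - \frac{1}{5}$ ($a = \left(-1\right) \frac{1}{5} = - \frac{1}{5} \approx -0.2$)
$s{\left(T,k \right)} = \frac{9}{5} - \frac{k}{5}$ ($s{\left(T,k \right)} = 2 + - \frac{1 + k}{5} \cdot 1 = 2 + \left(- \frac{1}{5} - \frac{k}{5}\right) 1 = 2 - \left(\frac{1}{5} + \frac{k}{5}\right) = \frac{9}{5} - \frac{k}{5}$)
$R{\left(m \right)} = \frac{24}{5} - \frac{m}{5}$ ($R{\left(m \right)} = 3 - \left(- \frac{9}{5} + \frac{m}{5}\right) = \frac{24}{5} - \frac{m}{5}$)
$R{\left(190 \right)} - -484886 = \left(\frac{24}{5} - 38\right) - -484886 = \left(\frac{24}{5} - 38\right) + 484886 = - \frac{166}{5} + 484886 = \frac{2424264}{5}$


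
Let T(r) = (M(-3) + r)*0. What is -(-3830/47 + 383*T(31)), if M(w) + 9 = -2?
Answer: 3830/47 ≈ 81.489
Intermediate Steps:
M(w) = -11 (M(w) = -9 - 2 = -11)
T(r) = 0 (T(r) = (-11 + r)*0 = 0)
-(-3830/47 + 383*T(31)) = -383/(1/(0 - 100/470)) = -383/(1/(0 - 100*1/470)) = -383/(1/(0 - 10/47)) = -383/(1/(-10/47)) = -383/(-47/10) = -383*(-10/47) = 3830/47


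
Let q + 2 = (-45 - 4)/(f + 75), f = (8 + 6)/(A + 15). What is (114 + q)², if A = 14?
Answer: 59412600009/4791721 ≈ 12399.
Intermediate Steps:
f = 14/29 (f = (8 + 6)/(14 + 15) = 14/29 ≈ 0.48276)
q = -5799/2189 (q = -2 + (-45 - 4)/(14/29 + 75) = -2 - 49/2189/29 = -2 - 49*29/2189 = -2 - 1421/2189 = -5799/2189 ≈ -2.6492)
(114 + q)² = (114 - 5799/2189)² = (243747/2189)² = 59412600009/4791721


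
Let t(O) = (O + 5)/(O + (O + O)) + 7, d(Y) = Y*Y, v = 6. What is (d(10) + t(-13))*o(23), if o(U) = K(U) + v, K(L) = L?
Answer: 121249/39 ≈ 3108.9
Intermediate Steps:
d(Y) = Y²
t(O) = 7 + (5 + O)/(3*O) (t(O) = (5 + O)/(O + 2*O) + 7 = (5 + O)/((3*O)) + 7 = (5 + O)*(1/(3*O)) + 7 = (5 + O)/(3*O) + 7 = 7 + (5 + O)/(3*O))
o(U) = 6 + U (o(U) = U + 6 = 6 + U)
(d(10) + t(-13))*o(23) = (10² + (⅓)*(5 + 22*(-13))/(-13))*(6 + 23) = (100 + (⅓)*(-1/13)*(5 - 286))*29 = (100 + (⅓)*(-1/13)*(-281))*29 = (100 + 281/39)*29 = (4181/39)*29 = 121249/39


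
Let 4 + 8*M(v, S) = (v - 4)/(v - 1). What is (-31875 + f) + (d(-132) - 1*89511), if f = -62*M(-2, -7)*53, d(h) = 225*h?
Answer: -300529/2 ≈ -1.5026e+5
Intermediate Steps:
M(v, S) = -½ + (-4 + v)/(8*(-1 + v)) (M(v, S) = -½ + ((v - 4)/(v - 1))/8 = -½ + ((-4 + v)/(-1 + v))/8 = -½ + (-4 + v)/(8*(-1 + v)))
f = 1643/2 (f = -(-186)*(-2)/(-8 + 8*(-2))*53 = -(-186)*(-2)/(-8 - 16)*53 = -(-186)*(-2)/(-24)*53 = -(-186)*(-2)*(-1)/24*53 = -62*(-¼)*53 = (31/2)*53 = 1643/2 ≈ 821.50)
(-31875 + f) + (d(-132) - 1*89511) = (-31875 + 1643/2) + (225*(-132) - 1*89511) = -62107/2 + (-29700 - 89511) = -62107/2 - 119211 = -300529/2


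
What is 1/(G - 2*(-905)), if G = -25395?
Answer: -1/23585 ≈ -4.2400e-5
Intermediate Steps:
1/(G - 2*(-905)) = 1/(-25395 - 2*(-905)) = 1/(-25395 + 1810) = 1/(-23585) = -1/23585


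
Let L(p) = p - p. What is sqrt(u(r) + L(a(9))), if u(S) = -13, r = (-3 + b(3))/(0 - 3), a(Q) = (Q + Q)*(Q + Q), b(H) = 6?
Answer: I*sqrt(13) ≈ 3.6056*I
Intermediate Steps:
a(Q) = 4*Q**2 (a(Q) = (2*Q)*(2*Q) = 4*Q**2)
L(p) = 0
r = -1 (r = (-3 + 6)/(0 - 3) = 3/(-3) = 3*(-1/3) = -1)
sqrt(u(r) + L(a(9))) = sqrt(-13 + 0) = sqrt(-13) = I*sqrt(13)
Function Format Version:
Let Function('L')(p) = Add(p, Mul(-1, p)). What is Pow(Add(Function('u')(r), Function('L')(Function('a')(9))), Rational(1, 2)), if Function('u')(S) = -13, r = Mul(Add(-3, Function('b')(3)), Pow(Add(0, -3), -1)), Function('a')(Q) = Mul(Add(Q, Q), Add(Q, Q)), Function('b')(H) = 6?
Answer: Mul(I, Pow(13, Rational(1, 2))) ≈ Mul(3.6056, I)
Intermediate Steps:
Function('a')(Q) = Mul(4, Pow(Q, 2)) (Function('a')(Q) = Mul(Mul(2, Q), Mul(2, Q)) = Mul(4, Pow(Q, 2)))
Function('L')(p) = 0
r = -1 (r = Mul(Add(-3, 6), Pow(Add(0, -3), -1)) = Mul(3, Pow(-3, -1)) = Mul(3, Rational(-1, 3)) = -1)
Pow(Add(Function('u')(r), Function('L')(Function('a')(9))), Rational(1, 2)) = Pow(Add(-13, 0), Rational(1, 2)) = Pow(-13, Rational(1, 2)) = Mul(I, Pow(13, Rational(1, 2)))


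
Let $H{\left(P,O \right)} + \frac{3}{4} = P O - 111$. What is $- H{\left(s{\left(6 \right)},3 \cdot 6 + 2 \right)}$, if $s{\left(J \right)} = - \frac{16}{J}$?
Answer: $\frac{1981}{12} \approx 165.08$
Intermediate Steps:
$H{\left(P,O \right)} = - \frac{447}{4} + O P$ ($H{\left(P,O \right)} = - \frac{3}{4} + \left(P O - 111\right) = - \frac{3}{4} + \left(O P - 111\right) = - \frac{3}{4} + \left(-111 + O P\right) = - \frac{447}{4} + O P$)
$- H{\left(s{\left(6 \right)},3 \cdot 6 + 2 \right)} = - (- \frac{447}{4} + \left(3 \cdot 6 + 2\right) \left(- \frac{16}{6}\right)) = - (- \frac{447}{4} + \left(18 + 2\right) \left(\left(-16\right) \frac{1}{6}\right)) = - (- \frac{447}{4} + 20 \left(- \frac{8}{3}\right)) = - (- \frac{447}{4} - \frac{160}{3}) = \left(-1\right) \left(- \frac{1981}{12}\right) = \frac{1981}{12}$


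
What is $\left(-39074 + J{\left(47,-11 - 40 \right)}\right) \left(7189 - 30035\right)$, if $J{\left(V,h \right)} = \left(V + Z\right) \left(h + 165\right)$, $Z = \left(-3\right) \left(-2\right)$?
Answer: $754649072$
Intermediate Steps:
$Z = 6$
$J{\left(V,h \right)} = \left(6 + V\right) \left(165 + h\right)$ ($J{\left(V,h \right)} = \left(V + 6\right) \left(h + 165\right) = \left(6 + V\right) \left(165 + h\right)$)
$\left(-39074 + J{\left(47,-11 - 40 \right)}\right) \left(7189 - 30035\right) = \left(-39074 + \left(990 + 6 \left(-11 - 40\right) + 165 \cdot 47 + 47 \left(-11 - 40\right)\right)\right) \left(7189 - 30035\right) = \left(-39074 + \left(990 + 6 \left(-51\right) + 7755 + 47 \left(-51\right)\right)\right) \left(-22846\right) = \left(-39074 + \left(990 - 306 + 7755 - 2397\right)\right) \left(-22846\right) = \left(-39074 + 6042\right) \left(-22846\right) = \left(-33032\right) \left(-22846\right) = 754649072$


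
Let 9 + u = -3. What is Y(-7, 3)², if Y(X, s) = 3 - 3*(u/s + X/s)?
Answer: 484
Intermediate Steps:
u = -12 (u = -9 - 3 = -12)
Y(X, s) = 3 + 36/s - 3*X/s (Y(X, s) = 3 - 3*(-12/s + X/s) = 3 + (36/s - 3*X/s) = 3 + 36/s - 3*X/s)
Y(-7, 3)² = (3*(12 + 3 - 1*(-7))/3)² = (3*(⅓)*(12 + 3 + 7))² = (3*(⅓)*22)² = 22² = 484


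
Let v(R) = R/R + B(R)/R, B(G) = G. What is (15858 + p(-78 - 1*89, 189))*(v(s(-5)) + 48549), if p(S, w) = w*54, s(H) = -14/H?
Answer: 1265433264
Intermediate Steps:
v(R) = 2 (v(R) = R/R + R/R = 1 + 1 = 2)
p(S, w) = 54*w
(15858 + p(-78 - 1*89, 189))*(v(s(-5)) + 48549) = (15858 + 54*189)*(2 + 48549) = (15858 + 10206)*48551 = 26064*48551 = 1265433264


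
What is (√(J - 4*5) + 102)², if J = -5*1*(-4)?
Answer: 10404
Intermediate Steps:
J = 20 (J = -5*(-4) = 20)
(√(J - 4*5) + 102)² = (√(20 - 4*5) + 102)² = (√(20 - 20) + 102)² = (√0 + 102)² = (0 + 102)² = 102² = 10404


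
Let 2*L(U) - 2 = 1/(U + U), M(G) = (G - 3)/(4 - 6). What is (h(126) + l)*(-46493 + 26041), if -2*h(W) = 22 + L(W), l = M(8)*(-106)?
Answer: -1306509551/252 ≈ -5.1846e+6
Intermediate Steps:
M(G) = 3/2 - G/2 (M(G) = (-3 + G)/(-2) = (-3 + G)*(-1/2) = 3/2 - G/2)
l = 265 (l = (3/2 - 1/2*8)*(-106) = (3/2 - 4)*(-106) = -5/2*(-106) = 265)
L(U) = 1 + 1/(4*U) (L(U) = 1 + 1/(2*(U + U)) = 1 + 1/(2*((2*U))) = 1 + (1/(2*U))/2 = 1 + 1/(4*U))
h(W) = -11 - (1/4 + W)/(2*W) (h(W) = -(22 + (1/4 + W)/W)/2 = -11 - (1/4 + W)/(2*W))
(h(126) + l)*(-46493 + 26041) = ((1/8)*(-1 - 92*126)/126 + 265)*(-46493 + 26041) = ((1/8)*(1/126)*(-1 - 11592) + 265)*(-20452) = ((1/8)*(1/126)*(-11593) + 265)*(-20452) = (-11593/1008 + 265)*(-20452) = (255527/1008)*(-20452) = -1306509551/252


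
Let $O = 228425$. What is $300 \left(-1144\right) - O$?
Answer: $-571625$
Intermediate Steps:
$300 \left(-1144\right) - O = 300 \left(-1144\right) - 228425 = -343200 - 228425 = -571625$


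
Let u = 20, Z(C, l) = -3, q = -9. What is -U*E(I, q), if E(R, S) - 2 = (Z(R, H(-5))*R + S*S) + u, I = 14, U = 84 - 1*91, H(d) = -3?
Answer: 427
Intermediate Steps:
U = -7 (U = 84 - 91 = -7)
E(R, S) = 22 + S² - 3*R (E(R, S) = 2 + ((-3*R + S*S) + 20) = 2 + ((-3*R + S²) + 20) = 2 + ((S² - 3*R) + 20) = 2 + (20 + S² - 3*R) = 22 + S² - 3*R)
-U*E(I, q) = -(-7)*(22 + (-9)² - 3*14) = -(-7)*(22 + 81 - 42) = -(-7)*61 = -1*(-427) = 427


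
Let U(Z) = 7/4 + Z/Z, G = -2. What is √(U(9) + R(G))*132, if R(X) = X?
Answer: 66*√3 ≈ 114.32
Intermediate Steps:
U(Z) = 11/4 (U(Z) = 7*(¼) + 1 = 7/4 + 1 = 11/4)
√(U(9) + R(G))*132 = √(11/4 - 2)*132 = √(¾)*132 = (√3/2)*132 = 66*√3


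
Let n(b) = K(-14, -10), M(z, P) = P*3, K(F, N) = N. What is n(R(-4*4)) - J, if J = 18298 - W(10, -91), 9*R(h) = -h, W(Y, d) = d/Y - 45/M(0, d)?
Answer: -16668411/910 ≈ -18317.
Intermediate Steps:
M(z, P) = 3*P
W(Y, d) = -15/d + d/Y (W(Y, d) = d/Y - 45*1/(3*d) = d/Y - 15/d = -15/d + d/Y)
R(h) = -h/9 (R(h) = (-h)/9 = -h/9)
n(b) = -10
J = 16659311/910 (J = 18298 - (-15/(-91) - 91/10) = 18298 - (-15*(-1/91) - 91*1/10) = 18298 - (15/91 - 91/10) = 18298 - 1*(-8131/910) = 18298 + 8131/910 = 16659311/910 ≈ 18307.)
n(R(-4*4)) - J = -10 - 1*16659311/910 = -10 - 16659311/910 = -16668411/910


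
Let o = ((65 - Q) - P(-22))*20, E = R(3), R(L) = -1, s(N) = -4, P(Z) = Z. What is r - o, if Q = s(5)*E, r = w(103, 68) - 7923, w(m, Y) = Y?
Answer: -9515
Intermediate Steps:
r = -7855 (r = 68 - 7923 = -7855)
E = -1
Q = 4 (Q = -4*(-1) = 4)
o = 1660 (o = ((65 - 1*4) - 1*(-22))*20 = ((65 - 4) + 22)*20 = (61 + 22)*20 = 83*20 = 1660)
r - o = -7855 - 1*1660 = -7855 - 1660 = -9515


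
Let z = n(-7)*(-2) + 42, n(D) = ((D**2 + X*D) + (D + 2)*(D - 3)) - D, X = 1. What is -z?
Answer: 156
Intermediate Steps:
n(D) = D**2 + (-3 + D)*(2 + D) (n(D) = ((D**2 + 1*D) + (D + 2)*(D - 3)) - D = ((D**2 + D) + (2 + D)*(-3 + D)) - D = ((D + D**2) + (-3 + D)*(2 + D)) - D = (D + D**2 + (-3 + D)*(2 + D)) - D = D**2 + (-3 + D)*(2 + D))
z = -156 (z = (-6 - 1*(-7) + 2*(-7)**2)*(-2) + 42 = (-6 + 7 + 2*49)*(-2) + 42 = (-6 + 7 + 98)*(-2) + 42 = 99*(-2) + 42 = -198 + 42 = -156)
-z = -1*(-156) = 156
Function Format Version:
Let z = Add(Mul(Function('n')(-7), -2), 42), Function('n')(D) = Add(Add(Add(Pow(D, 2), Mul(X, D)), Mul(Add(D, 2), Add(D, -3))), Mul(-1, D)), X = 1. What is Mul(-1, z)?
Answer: 156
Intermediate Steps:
Function('n')(D) = Add(Pow(D, 2), Mul(Add(-3, D), Add(2, D))) (Function('n')(D) = Add(Add(Add(Pow(D, 2), Mul(1, D)), Mul(Add(D, 2), Add(D, -3))), Mul(-1, D)) = Add(Add(Add(Pow(D, 2), D), Mul(Add(2, D), Add(-3, D))), Mul(-1, D)) = Add(Add(Add(D, Pow(D, 2)), Mul(Add(-3, D), Add(2, D))), Mul(-1, D)) = Add(Add(D, Pow(D, 2), Mul(Add(-3, D), Add(2, D))), Mul(-1, D)) = Add(Pow(D, 2), Mul(Add(-3, D), Add(2, D))))
z = -156 (z = Add(Mul(Add(-6, Mul(-1, -7), Mul(2, Pow(-7, 2))), -2), 42) = Add(Mul(Add(-6, 7, Mul(2, 49)), -2), 42) = Add(Mul(Add(-6, 7, 98), -2), 42) = Add(Mul(99, -2), 42) = Add(-198, 42) = -156)
Mul(-1, z) = Mul(-1, -156) = 156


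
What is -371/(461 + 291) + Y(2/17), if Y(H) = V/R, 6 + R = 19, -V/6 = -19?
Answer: 80905/9776 ≈ 8.2759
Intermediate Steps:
V = 114 (V = -6*(-19) = 114)
R = 13 (R = -6 + 19 = 13)
Y(H) = 114/13
-371/(461 + 291) + Y(2/17) = -371/(461 + 291) + 114/13 = -371/752 + 114/13 = 80905/9776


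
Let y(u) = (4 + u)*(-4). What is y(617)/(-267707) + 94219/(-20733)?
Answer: -25171585061/5550369231 ≈ -4.5351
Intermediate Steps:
y(u) = -16 - 4*u
y(617)/(-267707) + 94219/(-20733) = (-16 - 4*617)/(-267707) + 94219/(-20733) = (-16 - 2468)*(-1/267707) + 94219*(-1/20733) = -2484*(-1/267707) - 94219/20733 = 2484/267707 - 94219/20733 = -25171585061/5550369231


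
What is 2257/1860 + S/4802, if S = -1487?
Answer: 4036147/4465860 ≈ 0.90378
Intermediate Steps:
2257/1860 + S/4802 = 2257/1860 - 1487/4802 = 4036147/4465860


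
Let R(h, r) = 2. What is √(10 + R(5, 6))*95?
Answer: 190*√3 ≈ 329.09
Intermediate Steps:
√(10 + R(5, 6))*95 = √(10 + 2)*95 = √12*95 = (2*√3)*95 = 190*√3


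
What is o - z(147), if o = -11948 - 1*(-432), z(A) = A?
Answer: -11663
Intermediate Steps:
o = -11516 (o = -11948 + 432 = -11516)
o - z(147) = -11516 - 1*147 = -11516 - 147 = -11663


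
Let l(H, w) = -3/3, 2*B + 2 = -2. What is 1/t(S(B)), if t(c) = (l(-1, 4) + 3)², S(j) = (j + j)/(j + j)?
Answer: ¼ ≈ 0.25000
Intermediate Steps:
B = -2 (B = -1 + (½)*(-2) = -1 - 1 = -2)
S(j) = 1 (S(j) = (2*j)/((2*j)) = (2*j)*(1/(2*j)) = 1)
l(H, w) = -1 (l(H, w) = -3*⅓ = -1)
t(c) = 4 (t(c) = (-1 + 3)² = 2² = 4)
1/t(S(B)) = 1/4 = ¼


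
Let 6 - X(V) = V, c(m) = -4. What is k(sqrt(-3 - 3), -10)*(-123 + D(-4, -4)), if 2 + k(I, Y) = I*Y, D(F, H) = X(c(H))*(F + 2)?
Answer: 286 + 1430*I*sqrt(6) ≈ 286.0 + 3502.8*I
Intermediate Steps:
X(V) = 6 - V
D(F, H) = 20 + 10*F (D(F, H) = (6 - 1*(-4))*(F + 2) = (6 + 4)*(2 + F) = 10*(2 + F) = 20 + 10*F)
k(I, Y) = -2 + I*Y
k(sqrt(-3 - 3), -10)*(-123 + D(-4, -4)) = (-2 + sqrt(-3 - 3)*(-10))*(-123 + (20 + 10*(-4))) = (-2 + sqrt(-6)*(-10))*(-123 + (20 - 40)) = (-2 + (I*sqrt(6))*(-10))*(-123 - 20) = (-2 - 10*I*sqrt(6))*(-143) = 286 + 1430*I*sqrt(6)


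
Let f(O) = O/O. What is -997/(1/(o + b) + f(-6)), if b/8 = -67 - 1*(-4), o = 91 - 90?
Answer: -501491/502 ≈ -998.99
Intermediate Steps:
f(O) = 1
o = 1
b = -504 (b = 8*(-67 - 1*(-4)) = 8*(-67 + 4) = 8*(-63) = -504)
-997/(1/(o + b) + f(-6)) = -997/(1/(1 - 504) + 1) = -997/(1/(-503) + 1) = -997/(-1/503 + 1) = -997/502/503 = -997*503/502 = -501491/502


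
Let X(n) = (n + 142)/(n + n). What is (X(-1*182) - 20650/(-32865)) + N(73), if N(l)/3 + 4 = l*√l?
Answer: -962308/85449 + 219*√73 ≈ 1859.9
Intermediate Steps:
N(l) = -12 + 3*l^(3/2) (N(l) = -12 + 3*(l*√l) = -12 + 3*l^(3/2))
X(n) = (142 + n)/(2*n) (X(n) = (142 + n)/((2*n)) = (142 + n)*(1/(2*n)) = (142 + n)/(2*n))
(X(-1*182) - 20650/(-32865)) + N(73) = ((142 - 1*182)/(2*((-1*182))) - 20650/(-32865)) + (-12 + 3*73^(3/2)) = ((½)*(142 - 182)/(-182) - 20650*(-1/32865)) + (-12 + 3*(73*√73)) = ((½)*(-1/182)*(-40) + 590/939) + (-12 + 219*√73) = (10/91 + 590/939) + (-12 + 219*√73) = 63080/85449 + (-12 + 219*√73) = -962308/85449 + 219*√73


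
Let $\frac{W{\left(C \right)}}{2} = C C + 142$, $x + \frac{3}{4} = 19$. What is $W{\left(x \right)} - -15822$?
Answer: $\frac{134177}{8} \approx 16772.0$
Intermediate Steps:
$x = \frac{73}{4}$ ($x = - \frac{3}{4} + 19 = \frac{73}{4} \approx 18.25$)
$W{\left(C \right)} = 284 + 2 C^{2}$ ($W{\left(C \right)} = 2 \left(C C + 142\right) = 2 \left(C^{2} + 142\right) = 2 \left(142 + C^{2}\right) = 284 + 2 C^{2}$)
$W{\left(x \right)} - -15822 = \left(284 + 2 \left(\frac{73}{4}\right)^{2}\right) - -15822 = \left(284 + 2 \cdot \frac{5329}{16}\right) + 15822 = \left(284 + \frac{5329}{8}\right) + 15822 = \frac{7601}{8} + 15822 = \frac{134177}{8}$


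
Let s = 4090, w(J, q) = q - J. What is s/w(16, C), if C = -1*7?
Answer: -4090/23 ≈ -177.83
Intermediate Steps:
C = -7
s/w(16, C) = 4090/(-7 - 1*16) = 4090/(-7 - 16) = 4090/(-23) = 4090*(-1/23) = -4090/23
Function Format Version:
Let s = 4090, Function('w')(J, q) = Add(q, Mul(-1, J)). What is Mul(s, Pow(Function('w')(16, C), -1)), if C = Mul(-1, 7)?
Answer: Rational(-4090, 23) ≈ -177.83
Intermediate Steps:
C = -7
Mul(s, Pow(Function('w')(16, C), -1)) = Mul(4090, Pow(Add(-7, Mul(-1, 16)), -1)) = Mul(4090, Pow(Add(-7, -16), -1)) = Mul(4090, Pow(-23, -1)) = Mul(4090, Rational(-1, 23)) = Rational(-4090, 23)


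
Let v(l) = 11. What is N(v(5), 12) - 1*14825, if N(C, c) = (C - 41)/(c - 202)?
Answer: -281672/19 ≈ -14825.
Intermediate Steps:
N(C, c) = (-41 + C)/(-202 + c)
N(v(5), 12) - 1*14825 = (-41 + 11)/(-202 + 12) - 1*14825 = -30/(-190) - 14825 = -1/190*(-30) - 14825 = 3/19 - 14825 = -281672/19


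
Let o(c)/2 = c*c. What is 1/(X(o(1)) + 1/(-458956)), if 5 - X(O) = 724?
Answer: -458956/329989365 ≈ -0.0013908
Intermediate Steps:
o(c) = 2*c² (o(c) = 2*(c*c) = 2*c²)
X(O) = -719 (X(O) = 5 - 1*724 = 5 - 724 = -719)
1/(X(o(1)) + 1/(-458956)) = 1/(-719 + 1/(-458956)) = 1/(-719 - 1/458956) = 1/(-329989365/458956) = -458956/329989365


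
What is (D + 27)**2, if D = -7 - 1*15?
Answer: 25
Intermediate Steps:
D = -22 (D = -7 - 15 = -22)
(D + 27)**2 = (-22 + 27)**2 = 5**2 = 25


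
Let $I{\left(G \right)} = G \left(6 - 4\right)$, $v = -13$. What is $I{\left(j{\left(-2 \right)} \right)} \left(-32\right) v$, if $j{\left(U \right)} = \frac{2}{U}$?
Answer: $-832$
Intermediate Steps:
$I{\left(G \right)} = 2 G$ ($I{\left(G \right)} = G 2 = 2 G$)
$I{\left(j{\left(-2 \right)} \right)} \left(-32\right) v = 2 \frac{2}{-2} \left(-32\right) \left(-13\right) = 2 \cdot 2 \left(- \frac{1}{2}\right) \left(-32\right) \left(-13\right) = 2 \left(-1\right) \left(-32\right) \left(-13\right) = \left(-2\right) \left(-32\right) \left(-13\right) = 64 \left(-13\right) = -832$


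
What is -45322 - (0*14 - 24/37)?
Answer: -1676890/37 ≈ -45321.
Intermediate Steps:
-45322 - (0*14 - 24/37) = -45322 - (0 - 24*1/37) = -45322 - (0 - 24/37) = -45322 - 1*(-24/37) = -45322 + 24/37 = -1676890/37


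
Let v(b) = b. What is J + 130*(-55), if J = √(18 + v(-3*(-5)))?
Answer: -7150 + √33 ≈ -7144.3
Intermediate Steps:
J = √33 (J = √(18 - 3*(-5)) = √(18 + 15) = √33 ≈ 5.7446)
J + 130*(-55) = √33 + 130*(-55) = √33 - 7150 = -7150 + √33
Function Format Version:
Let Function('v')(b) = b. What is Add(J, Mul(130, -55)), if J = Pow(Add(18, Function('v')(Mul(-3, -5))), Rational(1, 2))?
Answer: Add(-7150, Pow(33, Rational(1, 2))) ≈ -7144.3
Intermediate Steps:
J = Pow(33, Rational(1, 2)) (J = Pow(Add(18, Mul(-3, -5)), Rational(1, 2)) = Pow(Add(18, 15), Rational(1, 2)) = Pow(33, Rational(1, 2)) ≈ 5.7446)
Add(J, Mul(130, -55)) = Add(Pow(33, Rational(1, 2)), Mul(130, -55)) = Add(Pow(33, Rational(1, 2)), -7150) = Add(-7150, Pow(33, Rational(1, 2)))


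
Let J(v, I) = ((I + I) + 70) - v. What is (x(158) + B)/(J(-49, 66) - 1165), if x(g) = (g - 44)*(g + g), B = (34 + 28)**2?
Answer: -19934/457 ≈ -43.619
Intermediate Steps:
J(v, I) = 70 - v + 2*I (J(v, I) = (2*I + 70) - v = (70 + 2*I) - v = 70 - v + 2*I)
B = 3844 (B = 62**2 = 3844)
x(g) = 2*g*(-44 + g) (x(g) = (-44 + g)*(2*g) = 2*g*(-44 + g))
(x(158) + B)/(J(-49, 66) - 1165) = (2*158*(-44 + 158) + 3844)/((70 - 1*(-49) + 2*66) - 1165) = (2*158*114 + 3844)/((70 + 49 + 132) - 1165) = (36024 + 3844)/(251 - 1165) = 39868/(-914) = 39868*(-1/914) = -19934/457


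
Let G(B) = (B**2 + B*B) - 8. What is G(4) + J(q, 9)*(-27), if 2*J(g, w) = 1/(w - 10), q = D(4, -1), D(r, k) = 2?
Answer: 75/2 ≈ 37.500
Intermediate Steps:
q = 2
G(B) = -8 + 2*B**2 (G(B) = (B**2 + B**2) - 8 = 2*B**2 - 8 = -8 + 2*B**2)
J(g, w) = 1/(2*(-10 + w)) (J(g, w) = 1/(2*(w - 10)) = 1/(2*(-10 + w)))
G(4) + J(q, 9)*(-27) = (-8 + 2*4**2) + (1/(2*(-10 + 9)))*(-27) = (-8 + 2*16) + ((1/2)/(-1))*(-27) = (-8 + 32) + ((1/2)*(-1))*(-27) = 24 - 1/2*(-27) = 24 + 27/2 = 75/2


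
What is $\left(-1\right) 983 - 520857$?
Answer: $-521840$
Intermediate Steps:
$\left(-1\right) 983 - 520857 = -983 - 520857 = -521840$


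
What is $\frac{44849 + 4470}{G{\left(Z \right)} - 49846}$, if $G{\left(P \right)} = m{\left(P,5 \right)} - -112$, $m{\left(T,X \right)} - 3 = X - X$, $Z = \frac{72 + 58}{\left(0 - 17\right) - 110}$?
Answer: $- \frac{49319}{49731} \approx -0.99172$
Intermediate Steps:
$Z = - \frac{130}{127}$ ($Z = \frac{130}{\left(0 - 17\right) - 110} = \frac{130}{-17 - 110} = \frac{130}{-127} = 130 \left(- \frac{1}{127}\right) = - \frac{130}{127} \approx -1.0236$)
$m{\left(T,X \right)} = 3$ ($m{\left(T,X \right)} = 3 + \left(X - X\right) = 3 + 0 = 3$)
$G{\left(P \right)} = 115$ ($G{\left(P \right)} = 3 - -112 = 3 + 112 = 115$)
$\frac{44849 + 4470}{G{\left(Z \right)} - 49846} = \frac{44849 + 4470}{115 - 49846} = \frac{49319}{-49731} = 49319 \left(- \frac{1}{49731}\right) = - \frac{49319}{49731}$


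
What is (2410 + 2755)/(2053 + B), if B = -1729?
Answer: 5165/324 ≈ 15.941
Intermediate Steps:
(2410 + 2755)/(2053 + B) = (2410 + 2755)/(2053 - 1729) = 5165/324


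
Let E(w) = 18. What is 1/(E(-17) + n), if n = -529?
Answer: -1/511 ≈ -0.0019569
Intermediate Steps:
1/(E(-17) + n) = 1/(18 - 529) = 1/(-511) = -1/511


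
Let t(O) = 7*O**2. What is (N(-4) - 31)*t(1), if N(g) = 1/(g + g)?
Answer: -1743/8 ≈ -217.88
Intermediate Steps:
N(g) = 1/(2*g)
(N(-4) - 31)*t(1) = ((1/2)/(-4) - 31)*(7*1**2) = ((1/2)*(-1/4) - 31)*(7*1) = (-1/8 - 31)*7 = -249/8*7 = -1743/8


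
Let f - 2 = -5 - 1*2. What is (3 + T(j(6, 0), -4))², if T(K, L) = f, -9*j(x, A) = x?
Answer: 4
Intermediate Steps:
j(x, A) = -x/9
f = -5 (f = 2 + (-5 - 1*2) = 2 + (-5 - 2) = 2 - 7 = -5)
T(K, L) = -5
(3 + T(j(6, 0), -4))² = (3 - 5)² = (-2)² = 4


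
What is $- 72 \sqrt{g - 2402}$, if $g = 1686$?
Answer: $- 144 i \sqrt{179} \approx - 1926.6 i$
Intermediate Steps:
$- 72 \sqrt{g - 2402} = - 72 \sqrt{1686 - 2402} = - 72 \sqrt{-716} = - 72 \cdot 2 i \sqrt{179} = - 144 i \sqrt{179}$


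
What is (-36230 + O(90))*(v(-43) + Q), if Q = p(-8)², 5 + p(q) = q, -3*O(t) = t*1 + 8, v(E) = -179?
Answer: 1087880/3 ≈ 3.6263e+5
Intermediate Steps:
O(t) = -8/3 - t/3 (O(t) = -(t*1 + 8)/3 = -(t + 8)/3 = -(8 + t)/3 = -8/3 - t/3)
p(q) = -5 + q
Q = 169 (Q = (-5 - 8)² = (-13)² = 169)
(-36230 + O(90))*(v(-43) + Q) = (-36230 + (-8/3 - ⅓*90))*(-179 + 169) = (-36230 + (-8/3 - 30))*(-10) = (-36230 - 98/3)*(-10) = -108788/3*(-10) = 1087880/3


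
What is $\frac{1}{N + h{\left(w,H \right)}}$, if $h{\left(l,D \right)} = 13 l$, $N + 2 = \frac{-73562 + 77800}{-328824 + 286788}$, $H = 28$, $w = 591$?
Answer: $\frac{21018}{161437139} \approx 0.00013019$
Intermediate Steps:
$N = - \frac{44155}{21018}$ ($N = -2 + \frac{-73562 + 77800}{-328824 + 286788} = -2 + \frac{4238}{-42036} = -2 + 4238 \left(- \frac{1}{42036}\right) = -2 - \frac{2119}{21018} = - \frac{44155}{21018} \approx -2.1008$)
$\frac{1}{N + h{\left(w,H \right)}} = \frac{1}{- \frac{44155}{21018} + 13 \cdot 591} = \frac{1}{- \frac{44155}{21018} + 7683} = \frac{1}{\frac{161437139}{21018}} = \frac{21018}{161437139}$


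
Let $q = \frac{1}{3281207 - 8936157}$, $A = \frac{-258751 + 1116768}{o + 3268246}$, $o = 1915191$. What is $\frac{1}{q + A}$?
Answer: $\frac{4187439580450}{693148292959} \approx 6.0412$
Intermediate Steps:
$A = \frac{858017}{5183437}$ ($A = \frac{-258751 + 1116768}{1915191 + 3268246} = \frac{858017}{5183437} \approx 0.16553$)
$q = - \frac{1}{5654950}$ ($q = \frac{1}{-5654950} = - \frac{1}{5654950} \approx -1.7684 \cdot 10^{-7}$)
$\frac{1}{q + A} = \frac{1}{- \frac{1}{5654950} + \frac{858017}{5183437}} = \frac{1}{\frac{693148292959}{4187439580450}} = \frac{4187439580450}{693148292959}$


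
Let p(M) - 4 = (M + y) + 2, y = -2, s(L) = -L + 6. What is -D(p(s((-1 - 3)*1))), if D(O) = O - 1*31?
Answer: 17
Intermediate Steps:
s(L) = 6 - L
p(M) = 4 + M (p(M) = 4 + ((M - 2) + 2) = 4 + ((-2 + M) + 2) = 4 + M)
D(O) = -31 + O (D(O) = O - 31 = -31 + O)
-D(p(s((-1 - 3)*1))) = -(-31 + (4 + (6 - (-1 - 3)))) = -(-31 + (4 + (6 - (-4)))) = -(-31 + (4 + (6 - 1*(-4)))) = -(-31 + (4 + (6 + 4))) = -(-31 + (4 + 10)) = -(-31 + 14) = -1*(-17) = 17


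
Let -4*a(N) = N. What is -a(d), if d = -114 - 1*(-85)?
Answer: -29/4 ≈ -7.2500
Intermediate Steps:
d = -29 (d = -114 + 85 = -29)
a(N) = -N/4
-a(d) = -(-1)*(-29)/4 = -1*29/4 = -29/4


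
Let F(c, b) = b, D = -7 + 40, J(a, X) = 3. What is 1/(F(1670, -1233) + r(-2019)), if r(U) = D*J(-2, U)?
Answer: -1/1134 ≈ -0.00088183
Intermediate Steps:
D = 33
r(U) = 99 (r(U) = 33*3 = 99)
1/(F(1670, -1233) + r(-2019)) = 1/(-1233 + 99) = 1/(-1134) = -1/1134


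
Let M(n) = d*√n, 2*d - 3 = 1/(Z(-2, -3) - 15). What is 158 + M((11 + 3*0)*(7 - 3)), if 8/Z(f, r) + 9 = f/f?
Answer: 158 + 47*√11/16 ≈ 167.74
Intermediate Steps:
Z(f, r) = -1 (Z(f, r) = 8/(-9 + f/f) = 8/(-9 + 1) = 8/(-8) = 8*(-⅛) = -1)
d = 47/32 (d = 3/2 + 1/(2*(-1 - 15)) = 3/2 + (½)/(-16) = 3/2 + (½)*(-1/16) = 3/2 - 1/32 = 47/32 ≈ 1.4688)
M(n) = 47*√n/32
158 + M((11 + 3*0)*(7 - 3)) = 158 + 47*√((11 + 3*0)*(7 - 3))/32 = 158 + 47*√((11 + 0)*4)/32 = 158 + 47*√(11*4)/32 = 158 + 47*√44/32 = 158 + 47*(2*√11)/32 = 158 + 47*√11/16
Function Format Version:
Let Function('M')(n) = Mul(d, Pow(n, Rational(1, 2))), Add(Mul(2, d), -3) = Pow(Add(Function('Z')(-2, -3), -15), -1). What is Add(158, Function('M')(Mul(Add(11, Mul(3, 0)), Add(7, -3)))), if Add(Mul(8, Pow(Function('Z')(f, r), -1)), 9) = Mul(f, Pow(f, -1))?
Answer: Add(158, Mul(Rational(47, 16), Pow(11, Rational(1, 2)))) ≈ 167.74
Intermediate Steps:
Function('Z')(f, r) = -1 (Function('Z')(f, r) = Mul(8, Pow(Add(-9, Mul(f, Pow(f, -1))), -1)) = Mul(8, Pow(Add(-9, 1), -1)) = Mul(8, Pow(-8, -1)) = Mul(8, Rational(-1, 8)) = -1)
d = Rational(47, 32) (d = Add(Rational(3, 2), Mul(Rational(1, 2), Pow(Add(-1, -15), -1))) = Add(Rational(3, 2), Mul(Rational(1, 2), Pow(-16, -1))) = Add(Rational(3, 2), Mul(Rational(1, 2), Rational(-1, 16))) = Add(Rational(3, 2), Rational(-1, 32)) = Rational(47, 32) ≈ 1.4688)
Function('M')(n) = Mul(Rational(47, 32), Pow(n, Rational(1, 2)))
Add(158, Function('M')(Mul(Add(11, Mul(3, 0)), Add(7, -3)))) = Add(158, Mul(Rational(47, 32), Pow(Mul(Add(11, Mul(3, 0)), Add(7, -3)), Rational(1, 2)))) = Add(158, Mul(Rational(47, 32), Pow(Mul(Add(11, 0), 4), Rational(1, 2)))) = Add(158, Mul(Rational(47, 32), Pow(Mul(11, 4), Rational(1, 2)))) = Add(158, Mul(Rational(47, 32), Pow(44, Rational(1, 2)))) = Add(158, Mul(Rational(47, 32), Mul(2, Pow(11, Rational(1, 2))))) = Add(158, Mul(Rational(47, 16), Pow(11, Rational(1, 2))))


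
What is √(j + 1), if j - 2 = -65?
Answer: I*√62 ≈ 7.874*I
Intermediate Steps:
j = -63 (j = 2 - 65 = -63)
√(j + 1) = √(-63 + 1) = √(-62) = I*√62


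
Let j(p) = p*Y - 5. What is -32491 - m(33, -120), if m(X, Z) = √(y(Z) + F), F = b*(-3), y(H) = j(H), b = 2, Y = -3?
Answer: -32491 - √349 ≈ -32510.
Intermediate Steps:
j(p) = -5 - 3*p (j(p) = p*(-3) - 5 = -3*p - 5 = -5 - 3*p)
y(H) = -5 - 3*H
F = -6 (F = 2*(-3) = -6)
m(X, Z) = √(-11 - 3*Z) (m(X, Z) = √((-5 - 3*Z) - 6) = √(-11 - 3*Z))
-32491 - m(33, -120) = -32491 - √(-11 - 3*(-120)) = -32491 - √(-11 + 360) = -32491 - √349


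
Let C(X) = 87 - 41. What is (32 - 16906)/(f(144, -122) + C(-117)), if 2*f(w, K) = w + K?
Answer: -16874/57 ≈ -296.04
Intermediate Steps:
C(X) = 46
f(w, K) = K/2 + w/2 (f(w, K) = (w + K)/2 = (K + w)/2 = K/2 + w/2)
(32 - 16906)/(f(144, -122) + C(-117)) = (32 - 16906)/(((½)*(-122) + (½)*144) + 46) = -16874/((-61 + 72) + 46) = -16874/(11 + 46) = -16874/57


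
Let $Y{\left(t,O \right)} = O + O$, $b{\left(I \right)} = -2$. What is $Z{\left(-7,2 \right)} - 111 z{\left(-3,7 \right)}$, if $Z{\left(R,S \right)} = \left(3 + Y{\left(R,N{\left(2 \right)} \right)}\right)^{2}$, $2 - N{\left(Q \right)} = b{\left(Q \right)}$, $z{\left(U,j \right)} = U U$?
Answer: $-878$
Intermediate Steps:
$z{\left(U,j \right)} = U^{2}$
$N{\left(Q \right)} = 4$ ($N{\left(Q \right)} = 2 - -2 = 2 + 2 = 4$)
$Y{\left(t,O \right)} = 2 O$
$Z{\left(R,S \right)} = 121$ ($Z{\left(R,S \right)} = \left(3 + 2 \cdot 4\right)^{2} = \left(3 + 8\right)^{2} = 11^{2} = 121$)
$Z{\left(-7,2 \right)} - 111 z{\left(-3,7 \right)} = 121 - 111 \left(-3\right)^{2} = 121 - 999 = -878$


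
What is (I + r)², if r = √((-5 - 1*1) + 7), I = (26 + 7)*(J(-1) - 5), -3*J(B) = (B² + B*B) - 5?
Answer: 17161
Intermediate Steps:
J(B) = 5/3 - 2*B²/3 (J(B) = -((B² + B*B) - 5)/3 = -((B² + B²) - 5)/3 = -(2*B² - 5)/3 = -(-5 + 2*B²)/3 = 5/3 - 2*B²/3)
I = -132 (I = (26 + 7)*((5/3 - ⅔*(-1)²) - 5) = 33*((5/3 - ⅔*1) - 5) = 33*((5/3 - ⅔) - 5) = 33*(1 - 5) = 33*(-4) = -132)
r = 1 (r = √((-5 - 1) + 7) = √(-6 + 7) = √1 = 1)
(I + r)² = (-132 + 1)² = (-131)² = 17161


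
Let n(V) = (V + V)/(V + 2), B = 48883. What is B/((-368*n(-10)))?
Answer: -48883/920 ≈ -53.134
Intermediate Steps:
n(V) = 2*V/(2 + V) (n(V) = (2*V)/(2 + V) = 2*V/(2 + V))
B/((-368*n(-10))) = 48883/((-736*(-10)/(2 - 10))) = 48883/((-736*(-10)/(-8))) = 48883/((-736*(-10)*(-1)/8)) = 48883/((-368*5/2)) = 48883/(-920) = 48883*(-1/920) = -48883/920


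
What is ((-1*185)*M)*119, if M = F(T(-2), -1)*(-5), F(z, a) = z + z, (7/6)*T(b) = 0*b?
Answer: 0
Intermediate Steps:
T(b) = 0 (T(b) = 6*(0*b)/7 = (6/7)*0 = 0)
F(z, a) = 2*z
M = 0 (M = (2*0)*(-5) = 0*(-5) = 0)
((-1*185)*M)*119 = (-1*185*0)*119 = -185*0*119 = 0*119 = 0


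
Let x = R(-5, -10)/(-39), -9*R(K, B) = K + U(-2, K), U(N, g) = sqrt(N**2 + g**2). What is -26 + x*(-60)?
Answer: -2942/117 - 20*sqrt(29)/117 ≈ -26.066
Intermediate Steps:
R(K, B) = -K/9 - sqrt(4 + K**2)/9 (R(K, B) = -(K + sqrt((-2)**2 + K**2))/9 = -(K + sqrt(4 + K**2))/9 = -K/9 - sqrt(4 + K**2)/9)
x = -5/351 + sqrt(29)/351 (x = (-1/9*(-5) - sqrt(4 + (-5)**2)/9)/(-39) = (5/9 - sqrt(4 + 25)/9)*(-1/39) = (5/9 - sqrt(29)/9)*(-1/39) = -5/351 + sqrt(29)/351 ≈ 0.0010973)
-26 + x*(-60) = -26 + (-5/351 + sqrt(29)/351)*(-60) = -26 + (100/117 - 20*sqrt(29)/117) = -2942/117 - 20*sqrt(29)/117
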